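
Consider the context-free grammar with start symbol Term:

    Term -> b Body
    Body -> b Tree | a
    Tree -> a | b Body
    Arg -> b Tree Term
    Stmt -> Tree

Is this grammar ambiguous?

Only Term, Body, Tree are reachable from Term; ignoring the rest: Restricted to the reachable nonterminals, every rule has the form A → t or A → t B, and no two rules for the same A share a first terminal. The grammar encodes a DFA — one run per string.

Unambiguous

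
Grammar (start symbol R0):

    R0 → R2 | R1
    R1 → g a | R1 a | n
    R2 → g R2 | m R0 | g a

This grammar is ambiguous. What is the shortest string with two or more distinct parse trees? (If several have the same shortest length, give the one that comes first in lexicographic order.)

length 1: no string has ≥2 trees
length 2: g a has 2 parse trees

Two derivations of g a:
  R0 ⇒ R2 ⇒ g a
  R0 ⇒ R1 ⇒ g a

g a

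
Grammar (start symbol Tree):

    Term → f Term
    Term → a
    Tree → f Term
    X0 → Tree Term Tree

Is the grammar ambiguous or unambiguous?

Only Tree, Term are reachable from Tree; ignoring the rest: Restricted to the reachable nonterminals, every rule has the form A → t or A → t B, and no two rules for the same A share a first terminal. The grammar encodes a DFA — one run per string.

Unambiguous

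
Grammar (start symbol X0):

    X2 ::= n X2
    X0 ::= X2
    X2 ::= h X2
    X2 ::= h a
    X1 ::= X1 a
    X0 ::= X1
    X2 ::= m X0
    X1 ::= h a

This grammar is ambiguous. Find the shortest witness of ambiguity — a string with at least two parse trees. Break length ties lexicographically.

h a

length 2: h a has 2 parse trees

Two derivations of h a:
  X0 ⇒ X2 ⇒ h a
  X0 ⇒ X1 ⇒ h a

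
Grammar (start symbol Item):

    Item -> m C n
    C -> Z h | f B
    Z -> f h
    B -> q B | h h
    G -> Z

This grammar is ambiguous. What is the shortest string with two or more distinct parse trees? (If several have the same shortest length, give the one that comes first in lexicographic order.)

length 5: m f h h n has 2 parse trees

Two derivations of m f h h n:
  Item ⇒ m C n ⇒ m Z h n ⇒ m f h h n
  Item ⇒ m C n ⇒ m f B n ⇒ m f h h n

m f h h n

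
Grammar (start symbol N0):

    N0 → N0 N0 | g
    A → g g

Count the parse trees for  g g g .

2

Parse trees for g g g:
  [N0 [N0 g] [N0 [N0 g] [N0 g]]]
  [N0 [N0 [N0 g] [N0 g]] [N0 g]]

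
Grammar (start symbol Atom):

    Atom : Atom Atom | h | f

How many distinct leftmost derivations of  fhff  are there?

Parse trees for fhff:
  [Atom [Atom f] [Atom [Atom h] [Atom [Atom f] [Atom f]]]]
  [Atom [Atom f] [Atom [Atom [Atom h] [Atom f]] [Atom f]]]
  [Atom [Atom [Atom f] [Atom h]] [Atom [Atom f] [Atom f]]]
  [Atom [Atom [Atom f] [Atom [Atom h] [Atom f]]] [Atom f]]
  [Atom [Atom [Atom [Atom f] [Atom h]] [Atom f]] [Atom f]]

5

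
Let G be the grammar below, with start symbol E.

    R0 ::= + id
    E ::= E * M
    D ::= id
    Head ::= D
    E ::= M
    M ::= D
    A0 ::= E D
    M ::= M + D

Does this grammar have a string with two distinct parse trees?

Only E, M, D are reachable from E; ignoring the rest: This is a standard precedence ladder (E over M over D), with each level left-recursive on its own operator ('*' at E, '+' at M). That structure is LR(1), hence unambiguous.

Unambiguous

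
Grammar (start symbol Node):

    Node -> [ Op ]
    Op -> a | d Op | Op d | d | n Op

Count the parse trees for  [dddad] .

4

Parse trees for [dddad]:
  [Node [ [Op d [Op d [Op d [Op [Op a] d]]]] ]]
  [Node [ [Op d [Op d [Op [Op d [Op a]] d]]] ]]
  [Node [ [Op d [Op [Op d [Op d [Op a]]] d]] ]]
  [Node [ [Op [Op d [Op d [Op d [Op a]]]] d] ]]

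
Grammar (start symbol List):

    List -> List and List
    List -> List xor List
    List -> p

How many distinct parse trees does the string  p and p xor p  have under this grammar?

2

Parse trees for p and p xor p:
  [List [List p] and [List [List p] xor [List p]]]
  [List [List [List p] and [List p]] xor [List p]]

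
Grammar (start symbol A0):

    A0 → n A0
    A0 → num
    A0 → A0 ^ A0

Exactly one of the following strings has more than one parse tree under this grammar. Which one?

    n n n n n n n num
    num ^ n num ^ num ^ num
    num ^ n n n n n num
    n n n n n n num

num ^ n num ^ num ^ num

n n n n n n n num: 1 tree
num ^ n num ^ num ^ num: 9 trees
num ^ n n n n n num: 1 tree
n n n n n n num: 1 tree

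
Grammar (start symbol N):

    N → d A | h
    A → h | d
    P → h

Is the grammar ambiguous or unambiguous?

(P is unreachable from N, so its rules don't affect L(N).) The reachable rules are right-linear with at most one rule per (nonterminal, next-terminal) pair. Each input token forces the next rule, so parsing is deterministic.

Unambiguous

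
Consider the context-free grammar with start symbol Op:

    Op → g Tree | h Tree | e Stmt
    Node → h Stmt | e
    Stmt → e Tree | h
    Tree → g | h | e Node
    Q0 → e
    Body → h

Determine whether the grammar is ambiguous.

Unambiguous

Only Op, Node, Stmt, Tree are reachable from Op; ignoring the rest: Restricted to the reachable nonterminals, every rule has the form A → t or A → t B, and no two rules for the same A share a first terminal. The grammar encodes a DFA — one run per string.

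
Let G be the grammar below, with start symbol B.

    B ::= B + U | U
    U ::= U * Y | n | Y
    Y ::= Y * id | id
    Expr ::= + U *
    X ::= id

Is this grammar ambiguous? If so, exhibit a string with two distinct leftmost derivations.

Ambiguous

Witness: id * id

Derivation 1: B ⇒ U ⇒ U * Y ⇒ Y * Y ⇒ id * Y ⇒ id * id
Derivation 2: B ⇒ U ⇒ Y ⇒ Y * id ⇒ id * id

Two distinct leftmost derivations for the same string.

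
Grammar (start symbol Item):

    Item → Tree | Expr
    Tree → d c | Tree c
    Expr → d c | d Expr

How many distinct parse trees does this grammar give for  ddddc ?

1

Parse trees for ddddc:
  [Item [Expr d [Expr d [Expr d [Expr d c]]]]]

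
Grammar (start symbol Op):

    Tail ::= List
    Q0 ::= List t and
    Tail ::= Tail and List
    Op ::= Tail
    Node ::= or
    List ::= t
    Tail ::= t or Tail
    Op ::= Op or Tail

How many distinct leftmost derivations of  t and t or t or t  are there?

2

Parse trees for t and t or t or t:
  [Op [Op [Tail [Tail [List t]] and [List t]]] or [Tail t or [Tail [List t]]]]
  [Op [Op [Op [Tail [Tail [List t]] and [List t]]] or [Tail [List t]]] or [Tail [List t]]]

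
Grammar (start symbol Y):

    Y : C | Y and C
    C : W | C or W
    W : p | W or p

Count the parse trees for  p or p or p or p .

Parse trees for p or p or p or p:
  [Y [C [W [W [W [W p] or p] or p] or p]]]
  [Y [C [C [W p]] or [W [W [W p] or p] or p]]]
  [Y [C [C [W [W p] or p]] or [W [W p] or p]]]
  [Y [C [C [C [W p]] or [W p]] or [W [W p] or p]]]
  [Y [C [C [W [W [W p] or p] or p]] or [W p]]]
  [Y [C [C [C [W p]] or [W [W p] or p]] or [W p]]]
  [Y [C [C [C [W [W p] or p]] or [W p]] or [W p]]]
  [Y [C [C [C [C [W p]] or [W p]] or [W p]] or [W p]]]

8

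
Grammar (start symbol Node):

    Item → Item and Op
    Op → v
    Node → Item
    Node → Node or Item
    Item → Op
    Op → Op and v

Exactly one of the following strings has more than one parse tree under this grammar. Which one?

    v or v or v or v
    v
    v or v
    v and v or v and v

v or v or v or v: 1 tree
v: 1 tree
v or v: 1 tree
v and v or v and v: 4 trees

v and v or v and v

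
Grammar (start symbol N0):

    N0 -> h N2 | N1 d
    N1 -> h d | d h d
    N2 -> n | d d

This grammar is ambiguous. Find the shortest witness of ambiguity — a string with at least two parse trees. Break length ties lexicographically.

h d d

length 2: no string has ≥2 trees
length 3: h d d has 2 parse trees

Two derivations of h d d:
  N0 ⇒ h N2 ⇒ h d d
  N0 ⇒ N1 d ⇒ h d d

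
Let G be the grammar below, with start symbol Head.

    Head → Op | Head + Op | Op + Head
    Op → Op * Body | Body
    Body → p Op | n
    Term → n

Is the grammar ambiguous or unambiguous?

Witness: n + n

Derivation 1: Head ⇒ Head + Op ⇒ Op + Op ⇒ Body + Op ⇒ n + Op ⇒ n + Body ⇒ n + n
Derivation 2: Head ⇒ Op + Head ⇒ Body + Head ⇒ n + Head ⇒ n + Op ⇒ n + Body ⇒ n + n

Two distinct leftmost derivations for the same string.

Ambiguous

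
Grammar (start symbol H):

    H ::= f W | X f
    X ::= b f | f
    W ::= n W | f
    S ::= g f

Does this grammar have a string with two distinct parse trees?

Witness: f f

Derivation 1: H ⇒ f W ⇒ f f
Derivation 2: H ⇒ X f ⇒ f f

Two distinct leftmost derivations for the same string.

Ambiguous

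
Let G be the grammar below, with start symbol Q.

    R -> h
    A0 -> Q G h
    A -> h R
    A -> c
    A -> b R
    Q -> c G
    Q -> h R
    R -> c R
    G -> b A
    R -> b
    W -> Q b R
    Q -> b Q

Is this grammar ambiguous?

Unambiguous

Only Q, G, A, R are reachable from Q; ignoring the rest: Restricted to the reachable nonterminals, every rule has the form A → t or A → t B, and no two rules for the same A share a first terminal. The grammar encodes a DFA — one run per string.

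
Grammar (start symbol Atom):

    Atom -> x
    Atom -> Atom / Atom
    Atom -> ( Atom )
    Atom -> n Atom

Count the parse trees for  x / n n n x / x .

5

Parse trees for x / n n n x / x:
  [Atom [Atom x] / [Atom [Atom n [Atom n [Atom n [Atom x]]]] / [Atom x]]]
  [Atom [Atom x] / [Atom n [Atom [Atom n [Atom n [Atom x]]] / [Atom x]]]]
  [Atom [Atom x] / [Atom n [Atom n [Atom [Atom n [Atom x]] / [Atom x]]]]]
  [Atom [Atom x] / [Atom n [Atom n [Atom n [Atom [Atom x] / [Atom x]]]]]]
  [Atom [Atom [Atom x] / [Atom n [Atom n [Atom n [Atom x]]]]] / [Atom x]]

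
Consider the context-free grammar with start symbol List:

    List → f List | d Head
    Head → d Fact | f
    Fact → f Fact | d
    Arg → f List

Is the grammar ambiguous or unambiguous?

(Arg is unreachable from List, so its rules don't affect L(List).) The reachable rules are right-linear with at most one rule per (nonterminal, next-terminal) pair. Each input token forces the next rule, so parsing is deterministic.

Unambiguous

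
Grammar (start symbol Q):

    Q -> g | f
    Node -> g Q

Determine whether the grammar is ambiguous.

(Node is unreachable from Q, so its rules don't affect L(Q).) The reachable rules are right-linear with at most one rule per (nonterminal, next-terminal) pair. Each input token forces the next rule, so parsing is deterministic.

Unambiguous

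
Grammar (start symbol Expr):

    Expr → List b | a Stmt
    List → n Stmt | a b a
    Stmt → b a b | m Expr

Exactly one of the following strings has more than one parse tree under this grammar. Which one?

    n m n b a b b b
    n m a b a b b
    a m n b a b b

n m a b a b b

n m n b a b b b: 1 tree
n m a b a b b: 2 trees
a m n b a b b: 1 tree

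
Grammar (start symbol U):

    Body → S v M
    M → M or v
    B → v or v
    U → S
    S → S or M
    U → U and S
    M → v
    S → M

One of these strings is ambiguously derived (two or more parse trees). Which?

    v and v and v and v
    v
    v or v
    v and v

v or v

v and v and v and v: 1 tree
v: 1 tree
v or v: 2 trees
v and v: 1 tree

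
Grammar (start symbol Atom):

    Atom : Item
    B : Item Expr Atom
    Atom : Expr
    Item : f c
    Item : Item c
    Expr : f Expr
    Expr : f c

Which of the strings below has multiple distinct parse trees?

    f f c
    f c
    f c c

f f c: 1 tree
f c: 2 trees
f c c: 1 tree

f c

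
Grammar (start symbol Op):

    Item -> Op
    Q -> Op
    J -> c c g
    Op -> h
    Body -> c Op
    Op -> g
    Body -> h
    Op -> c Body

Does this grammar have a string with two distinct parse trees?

Only Op, Body are reachable from Op; ignoring the rest: Restricted to the reachable nonterminals, every rule has the form A → t or A → t B, and no two rules for the same A share a first terminal. The grammar encodes a DFA — one run per string.

Unambiguous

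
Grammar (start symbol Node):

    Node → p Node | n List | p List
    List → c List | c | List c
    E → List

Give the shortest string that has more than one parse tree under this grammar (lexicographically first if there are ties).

length 2: no string has ≥2 trees
length 3: n c c has 2 parse trees

Two derivations of n c c:
  Node ⇒ n List ⇒ n c List ⇒ n c c
  Node ⇒ n List ⇒ n List c ⇒ n c c

n c c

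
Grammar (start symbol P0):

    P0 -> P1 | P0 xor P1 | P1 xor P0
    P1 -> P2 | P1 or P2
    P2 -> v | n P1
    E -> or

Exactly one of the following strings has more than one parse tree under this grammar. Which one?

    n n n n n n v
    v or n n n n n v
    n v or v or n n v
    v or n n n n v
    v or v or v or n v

n v or v or n n v

n n n n n n v: 1 tree
v or n n n n n v: 1 tree
n v or v or n n v: 3 trees
v or n n n n v: 1 tree
v or v or v or n v: 1 tree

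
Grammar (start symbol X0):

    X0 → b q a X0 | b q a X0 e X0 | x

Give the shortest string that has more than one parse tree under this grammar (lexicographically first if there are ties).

length 1: no string has ≥2 trees
length 4: no string has ≥2 trees
length 6: no string has ≥2 trees
length 7: no string has ≥2 trees
length 9: b q a b q a x e x has 2 parse trees

Two derivations of b q a b q a x e x:
  X0 ⇒ b q a X0 ⇒ b q a b q a X0 e X0 ⇒ b q a b q a x e X0 ⇒ b q a b q a x e x
  X0 ⇒ b q a X0 e X0 ⇒ b q a b q a X0 e X0 ⇒ b q a b q a x e X0 ⇒ b q a b q a x e x

b q a b q a x e x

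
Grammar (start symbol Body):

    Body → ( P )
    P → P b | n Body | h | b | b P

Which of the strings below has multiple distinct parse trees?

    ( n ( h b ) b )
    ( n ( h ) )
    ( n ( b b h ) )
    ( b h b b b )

( b h b b b )

( n ( h b ) b ): 1 tree
( n ( h ) ): 1 tree
( n ( b b h ) ): 1 tree
( b h b b b ): 4 trees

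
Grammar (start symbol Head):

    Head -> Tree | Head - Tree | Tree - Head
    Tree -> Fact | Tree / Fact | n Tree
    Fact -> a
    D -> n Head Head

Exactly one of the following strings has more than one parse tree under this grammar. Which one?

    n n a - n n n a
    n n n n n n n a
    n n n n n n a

n n a - n n n a: 2 trees
n n n n n n n a: 1 tree
n n n n n n a: 1 tree

n n a - n n n a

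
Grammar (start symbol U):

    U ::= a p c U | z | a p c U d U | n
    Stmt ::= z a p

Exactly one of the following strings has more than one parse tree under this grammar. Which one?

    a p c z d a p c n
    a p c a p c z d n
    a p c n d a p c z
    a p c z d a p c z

a p c a p c z d n

a p c z d a p c n: 1 tree
a p c a p c z d n: 2 trees
a p c n d a p c z: 1 tree
a p c z d a p c z: 1 tree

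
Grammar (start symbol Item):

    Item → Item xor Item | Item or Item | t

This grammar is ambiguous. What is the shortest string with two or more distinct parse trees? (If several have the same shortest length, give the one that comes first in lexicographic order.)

t or t or t

length 1: no string has ≥2 trees
length 3: no string has ≥2 trees
length 5: t or t or t has 2 parse trees

Two derivations of t or t or t:
  Item ⇒ Item or Item ⇒ Item or Item or Item ⇒ t or Item or Item ⇒ t or t or Item ⇒ t or t or t
  Item ⇒ Item or Item ⇒ t or Item ⇒ t or Item or Item ⇒ t or t or Item ⇒ t or t or t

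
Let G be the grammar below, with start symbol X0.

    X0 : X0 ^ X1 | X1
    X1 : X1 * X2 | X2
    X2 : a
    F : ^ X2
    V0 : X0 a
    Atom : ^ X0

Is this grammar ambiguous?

(F, V0, Atom are unreachable from X0, so their rules don't affect L(X0).) X0 → X0 ^ X1 | X1  ;  X1 → X1 * X2 | X2  — a left-associative chain with X2 at the bottom. Each string factors uniquely by precedence.

Unambiguous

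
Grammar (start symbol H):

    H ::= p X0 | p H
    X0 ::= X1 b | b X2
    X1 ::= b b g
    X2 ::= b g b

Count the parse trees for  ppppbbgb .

Parse trees for ppppbbgb:
  [H p [H p [H p [H p [X0 [X1 b b g] b]]]]]
  [H p [H p [H p [H p [X0 b [X2 b g b]]]]]]

2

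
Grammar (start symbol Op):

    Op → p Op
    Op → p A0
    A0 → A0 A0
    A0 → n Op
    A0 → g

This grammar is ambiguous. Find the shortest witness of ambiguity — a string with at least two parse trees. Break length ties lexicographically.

p g g g

length 2: no string has ≥2 trees
length 3: no string has ≥2 trees
length 4: p g g g has 2 parse trees

Two derivations of p g g g:
  Op ⇒ p A0 ⇒ p A0 A0 ⇒ p A0 A0 A0 ⇒ p g A0 A0 ⇒ p g g A0 ⇒ p g g g
  Op ⇒ p A0 ⇒ p A0 A0 ⇒ p g A0 ⇒ p g A0 A0 ⇒ p g g A0 ⇒ p g g g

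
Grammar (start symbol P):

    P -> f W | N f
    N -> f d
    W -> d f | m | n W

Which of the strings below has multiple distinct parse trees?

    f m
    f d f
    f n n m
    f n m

f m: 1 tree
f d f: 2 trees
f n n m: 1 tree
f n m: 1 tree

f d f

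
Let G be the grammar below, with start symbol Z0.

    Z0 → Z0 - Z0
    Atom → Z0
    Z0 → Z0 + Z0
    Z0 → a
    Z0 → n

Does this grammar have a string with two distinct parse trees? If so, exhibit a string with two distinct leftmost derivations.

Ambiguous

Witness: a + a + a

Derivation 1: Z0 ⇒ Z0 + Z0 ⇒ Z0 + Z0 + Z0 ⇒ a + Z0 + Z0 ⇒ a + a + Z0 ⇒ a + a + a
Derivation 2: Z0 ⇒ Z0 + Z0 ⇒ a + Z0 ⇒ a + Z0 + Z0 ⇒ a + a + Z0 ⇒ a + a + a

Two distinct leftmost derivations for the same string.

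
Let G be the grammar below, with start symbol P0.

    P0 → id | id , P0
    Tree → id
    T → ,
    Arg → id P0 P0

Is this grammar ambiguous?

Only P0 is reachable from P0; ignoring the rest: Right-recursive list with a separator: after each atom, whether the separator follows determines the rule. One parse per string.

Unambiguous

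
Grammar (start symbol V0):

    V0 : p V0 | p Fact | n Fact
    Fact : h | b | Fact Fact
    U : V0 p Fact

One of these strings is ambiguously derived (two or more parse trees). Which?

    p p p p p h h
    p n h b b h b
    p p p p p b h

p p p p p h h: 1 tree
p n h b b h b: 14 trees
p p p p p b h: 1 tree

p n h b b h b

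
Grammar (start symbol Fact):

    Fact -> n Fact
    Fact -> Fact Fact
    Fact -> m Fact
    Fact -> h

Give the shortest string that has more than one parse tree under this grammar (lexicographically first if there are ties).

h h h

length 1: no string has ≥2 trees
length 2: no string has ≥2 trees
length 3: h h h has 2 parse trees

Two derivations of h h h:
  Fact ⇒ Fact Fact ⇒ Fact Fact Fact ⇒ h Fact Fact ⇒ h h Fact ⇒ h h h
  Fact ⇒ Fact Fact ⇒ h Fact ⇒ h Fact Fact ⇒ h h Fact ⇒ h h h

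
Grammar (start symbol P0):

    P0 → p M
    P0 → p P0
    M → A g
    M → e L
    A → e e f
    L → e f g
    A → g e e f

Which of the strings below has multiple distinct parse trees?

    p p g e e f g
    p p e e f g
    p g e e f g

p p e e f g

p p g e e f g: 1 tree
p p e e f g: 2 trees
p g e e f g: 1 tree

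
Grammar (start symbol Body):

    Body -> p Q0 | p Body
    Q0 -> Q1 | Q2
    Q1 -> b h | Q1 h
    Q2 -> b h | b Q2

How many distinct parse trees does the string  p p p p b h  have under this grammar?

2

Parse trees for p p p p b h:
  [Body p [Body p [Body p [Body p [Q0 [Q1 b h]]]]]]
  [Body p [Body p [Body p [Body p [Q0 [Q2 b h]]]]]]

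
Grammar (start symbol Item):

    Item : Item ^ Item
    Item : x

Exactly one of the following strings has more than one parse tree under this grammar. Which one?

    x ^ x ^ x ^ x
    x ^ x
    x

x ^ x ^ x ^ x: 5 trees
x ^ x: 1 tree
x: 1 tree

x ^ x ^ x ^ x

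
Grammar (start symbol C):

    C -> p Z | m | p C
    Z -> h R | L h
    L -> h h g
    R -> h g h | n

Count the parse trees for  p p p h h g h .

Parse trees for p p p h h g h:
  [C p [C p [C p [Z h [R h g h]]]]]
  [C p [C p [C p [Z [L h h g] h]]]]

2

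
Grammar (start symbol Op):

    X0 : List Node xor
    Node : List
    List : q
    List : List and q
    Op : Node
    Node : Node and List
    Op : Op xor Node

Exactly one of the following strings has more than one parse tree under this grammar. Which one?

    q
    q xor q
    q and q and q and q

q and q and q and q

q: 1 tree
q xor q: 1 tree
q and q and q and q: 8 trees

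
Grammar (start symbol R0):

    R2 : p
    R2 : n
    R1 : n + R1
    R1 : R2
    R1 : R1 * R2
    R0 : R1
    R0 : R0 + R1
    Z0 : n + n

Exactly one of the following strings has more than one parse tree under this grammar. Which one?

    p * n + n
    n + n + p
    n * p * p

p * n + n: 1 tree
n + n + p: 4 trees
n * p * p: 1 tree

n + n + p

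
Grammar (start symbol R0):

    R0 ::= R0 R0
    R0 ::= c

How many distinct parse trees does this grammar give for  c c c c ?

5

Parse trees for c c c c:
  [R0 [R0 c] [R0 [R0 c] [R0 [R0 c] [R0 c]]]]
  [R0 [R0 c] [R0 [R0 [R0 c] [R0 c]] [R0 c]]]
  [R0 [R0 [R0 c] [R0 c]] [R0 [R0 c] [R0 c]]]
  [R0 [R0 [R0 c] [R0 [R0 c] [R0 c]]] [R0 c]]
  [R0 [R0 [R0 [R0 c] [R0 c]] [R0 c]] [R0 c]]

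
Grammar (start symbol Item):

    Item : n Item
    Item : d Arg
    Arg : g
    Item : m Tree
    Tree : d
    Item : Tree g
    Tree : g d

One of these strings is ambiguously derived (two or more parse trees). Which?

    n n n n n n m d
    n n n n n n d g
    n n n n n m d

n n n n n n d g

n n n n n n m d: 1 tree
n n n n n n d g: 2 trees
n n n n n m d: 1 tree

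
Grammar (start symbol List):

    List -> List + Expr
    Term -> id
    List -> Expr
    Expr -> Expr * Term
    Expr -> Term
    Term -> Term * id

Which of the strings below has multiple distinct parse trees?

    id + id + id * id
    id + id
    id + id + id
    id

id + id + id * id

id + id + id * id: 2 trees
id + id: 1 tree
id + id + id: 1 tree
id: 1 tree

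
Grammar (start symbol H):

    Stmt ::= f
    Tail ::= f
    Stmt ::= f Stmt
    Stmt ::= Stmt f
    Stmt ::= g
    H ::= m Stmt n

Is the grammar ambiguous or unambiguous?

Ambiguous

Witness: m f f n

Derivation 1: H ⇒ m Stmt n ⇒ m f Stmt n ⇒ m f f n
Derivation 2: H ⇒ m Stmt n ⇒ m Stmt f n ⇒ m f f n

Two distinct leftmost derivations for the same string.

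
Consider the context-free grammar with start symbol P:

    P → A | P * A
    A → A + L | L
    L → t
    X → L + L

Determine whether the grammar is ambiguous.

(X is unreachable from P, so its rules don't affect L(P).) P → P * A | A  ;  A → A + L | L  — a left-associative chain with L at the bottom. Each string factors uniquely by precedence.

Unambiguous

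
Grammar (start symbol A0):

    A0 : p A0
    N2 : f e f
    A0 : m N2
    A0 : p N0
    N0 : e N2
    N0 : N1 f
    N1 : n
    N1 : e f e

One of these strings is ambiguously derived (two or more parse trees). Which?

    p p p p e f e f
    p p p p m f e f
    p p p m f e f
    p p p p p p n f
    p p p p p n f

p p p p e f e f: 2 trees
p p p p m f e f: 1 tree
p p p m f e f: 1 tree
p p p p p p n f: 1 tree
p p p p p n f: 1 tree

p p p p e f e f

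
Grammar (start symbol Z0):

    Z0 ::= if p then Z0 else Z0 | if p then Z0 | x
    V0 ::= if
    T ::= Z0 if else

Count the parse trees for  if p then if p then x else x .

Parse trees for if p then if p then x else x:
  [Z0 if p then [Z0 if p then [Z0 x]] else [Z0 x]]
  [Z0 if p then [Z0 if p then [Z0 x] else [Z0 x]]]

2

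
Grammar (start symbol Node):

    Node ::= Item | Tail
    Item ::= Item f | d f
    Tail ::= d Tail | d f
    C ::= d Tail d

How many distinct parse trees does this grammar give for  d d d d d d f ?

Parse trees for d d d d d d f:
  [Node [Tail d [Tail d [Tail d [Tail d [Tail d [Tail d f]]]]]]]

1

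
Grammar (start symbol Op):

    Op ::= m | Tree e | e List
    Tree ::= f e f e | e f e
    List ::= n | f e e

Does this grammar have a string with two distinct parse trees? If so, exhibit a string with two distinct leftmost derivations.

Ambiguous

Witness: e f e e

Derivation 1: Op ⇒ Tree e ⇒ e f e e
Derivation 2: Op ⇒ e List ⇒ e f e e

Two distinct leftmost derivations for the same string.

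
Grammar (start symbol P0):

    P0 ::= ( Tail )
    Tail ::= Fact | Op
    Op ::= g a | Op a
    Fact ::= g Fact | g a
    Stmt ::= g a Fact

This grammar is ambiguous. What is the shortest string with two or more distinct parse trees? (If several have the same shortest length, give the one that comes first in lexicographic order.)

( g a )

length 4: ( g a ) has 2 parse trees

Two derivations of ( g a ):
  P0 ⇒ ( Tail ) ⇒ ( Fact ) ⇒ ( g a )
  P0 ⇒ ( Tail ) ⇒ ( Op ) ⇒ ( g a )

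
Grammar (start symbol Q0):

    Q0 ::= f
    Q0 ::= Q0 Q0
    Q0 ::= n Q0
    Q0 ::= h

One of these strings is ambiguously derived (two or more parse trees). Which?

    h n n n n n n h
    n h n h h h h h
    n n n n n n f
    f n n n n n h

n h n h h h h h

h n n n n n n h: 1 tree
n h n h h h h h: 255 trees
n n n n n n f: 1 tree
f n n n n n h: 1 tree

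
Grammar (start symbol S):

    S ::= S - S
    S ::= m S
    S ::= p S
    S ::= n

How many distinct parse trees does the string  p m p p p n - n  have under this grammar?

6

Parse trees for p m p p p n - n:
  [S [S p [S m [S p [S p [S p [S n]]]]]] - [S n]]
  [S p [S [S m [S p [S p [S p [S n]]]]] - [S n]]]
  [S p [S m [S [S p [S p [S p [S n]]]] - [S n]]]]
  [S p [S m [S p [S [S p [S p [S n]]] - [S n]]]]]
  [S p [S m [S p [S p [S [S p [S n]] - [S n]]]]]]
  [S p [S m [S p [S p [S p [S [S n] - [S n]]]]]]]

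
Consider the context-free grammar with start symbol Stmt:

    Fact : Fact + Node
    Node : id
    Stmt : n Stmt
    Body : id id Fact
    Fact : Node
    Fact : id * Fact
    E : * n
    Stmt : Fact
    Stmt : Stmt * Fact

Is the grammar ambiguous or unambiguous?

Ambiguous

Witness: id * id

Derivation 1: Stmt ⇒ Fact ⇒ id * Fact ⇒ id * Node ⇒ id * id
Derivation 2: Stmt ⇒ Stmt * Fact ⇒ Fact * Fact ⇒ Node * Fact ⇒ id * Fact ⇒ id * Node ⇒ id * id

Two distinct leftmost derivations for the same string.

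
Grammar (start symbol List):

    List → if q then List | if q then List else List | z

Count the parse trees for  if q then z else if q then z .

1

Parse trees for if q then z else if q then z:
  [List if q then [List z] else [List if q then [List z]]]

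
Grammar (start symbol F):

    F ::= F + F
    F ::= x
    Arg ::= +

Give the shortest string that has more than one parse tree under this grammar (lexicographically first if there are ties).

x + x + x

length 1: no string has ≥2 trees
length 3: no string has ≥2 trees
length 5: x + x + x has 2 parse trees

Two derivations of x + x + x:
  F ⇒ F + F ⇒ F + F + F ⇒ x + F + F ⇒ x + x + F ⇒ x + x + x
  F ⇒ F + F ⇒ x + F ⇒ x + F + F ⇒ x + x + F ⇒ x + x + x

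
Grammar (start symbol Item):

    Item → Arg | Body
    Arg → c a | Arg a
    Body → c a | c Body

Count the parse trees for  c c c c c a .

1

Parse trees for c c c c c a:
  [Item [Body c [Body c [Body c [Body c [Body c a]]]]]]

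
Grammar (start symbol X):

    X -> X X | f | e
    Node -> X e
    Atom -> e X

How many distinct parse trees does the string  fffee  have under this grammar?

Parse trees for fffee (showing first 6 of 14):
  [X [X f] [X [X f] [X [X f] [X [X e] [X e]]]]]
  [X [X f] [X [X f] [X [X [X f] [X e]] [X e]]]]
  [X [X f] [X [X [X f] [X f]] [X [X e] [X e]]]]
  [X [X f] [X [X [X f] [X [X f] [X e]]] [X e]]]
  [X [X f] [X [X [X [X f] [X f]] [X e]] [X e]]]
  [X [X [X f] [X f]] [X [X f] [X [X e] [X e]]]]

14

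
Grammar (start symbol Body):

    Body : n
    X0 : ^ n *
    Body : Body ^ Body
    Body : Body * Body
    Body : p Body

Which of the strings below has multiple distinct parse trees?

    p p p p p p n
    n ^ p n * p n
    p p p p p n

p p p p p p n: 1 tree
n ^ p n * p n: 3 trees
p p p p p n: 1 tree

n ^ p n * p n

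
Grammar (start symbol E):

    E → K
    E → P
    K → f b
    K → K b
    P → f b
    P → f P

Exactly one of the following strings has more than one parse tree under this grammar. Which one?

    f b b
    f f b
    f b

f b

f b b: 1 tree
f f b: 1 tree
f b: 2 trees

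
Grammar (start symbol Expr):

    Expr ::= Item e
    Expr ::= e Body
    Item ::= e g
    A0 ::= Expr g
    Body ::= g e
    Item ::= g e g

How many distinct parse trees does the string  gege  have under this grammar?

1

Parse trees for gege:
  [Expr [Item g e g] e]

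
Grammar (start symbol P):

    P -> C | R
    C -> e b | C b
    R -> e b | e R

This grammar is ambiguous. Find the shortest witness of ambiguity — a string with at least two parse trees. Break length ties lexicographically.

e b

length 2: e b has 2 parse trees

Two derivations of e b:
  P ⇒ C ⇒ e b
  P ⇒ R ⇒ e b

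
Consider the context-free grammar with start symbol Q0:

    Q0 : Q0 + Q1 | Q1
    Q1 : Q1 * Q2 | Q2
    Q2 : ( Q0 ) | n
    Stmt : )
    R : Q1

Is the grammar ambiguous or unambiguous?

Unambiguous

(Stmt, R are unreachable from Q0, so their rules don't affect L(Q0).) Q0 → Q0 + Q1 | Q1  ;  Q1 → Q1 * Q2 | Q2  — a left-associative chain with Q2 at the bottom. Each string factors uniquely by precedence.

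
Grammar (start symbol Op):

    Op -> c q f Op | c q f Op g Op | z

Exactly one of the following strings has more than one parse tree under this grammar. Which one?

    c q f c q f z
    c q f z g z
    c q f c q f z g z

c q f c q f z g z

c q f c q f z: 1 tree
c q f z g z: 1 tree
c q f c q f z g z: 2 trees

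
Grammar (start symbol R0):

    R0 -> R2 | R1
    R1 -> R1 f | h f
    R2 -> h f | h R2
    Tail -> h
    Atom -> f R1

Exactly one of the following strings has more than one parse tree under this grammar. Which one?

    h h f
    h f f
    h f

h f

h h f: 1 tree
h f f: 1 tree
h f: 2 trees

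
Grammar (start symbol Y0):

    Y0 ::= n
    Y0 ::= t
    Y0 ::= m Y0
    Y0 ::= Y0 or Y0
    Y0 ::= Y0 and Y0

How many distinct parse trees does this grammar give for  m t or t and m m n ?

5

Parse trees for m t or t and m m n:
  [Y0 m [Y0 [Y0 t] or [Y0 [Y0 t] and [Y0 m [Y0 m [Y0 n]]]]]]
  [Y0 m [Y0 [Y0 [Y0 t] or [Y0 t]] and [Y0 m [Y0 m [Y0 n]]]]]
  [Y0 [Y0 m [Y0 t]] or [Y0 [Y0 t] and [Y0 m [Y0 m [Y0 n]]]]]
  [Y0 [Y0 m [Y0 [Y0 t] or [Y0 t]]] and [Y0 m [Y0 m [Y0 n]]]]
  [Y0 [Y0 [Y0 m [Y0 t]] or [Y0 t]] and [Y0 m [Y0 m [Y0 n]]]]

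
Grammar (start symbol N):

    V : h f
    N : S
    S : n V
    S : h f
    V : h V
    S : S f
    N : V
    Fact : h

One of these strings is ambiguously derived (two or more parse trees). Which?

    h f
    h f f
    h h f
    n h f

h f

h f: 2 trees
h f f: 1 tree
h h f: 1 tree
n h f: 1 tree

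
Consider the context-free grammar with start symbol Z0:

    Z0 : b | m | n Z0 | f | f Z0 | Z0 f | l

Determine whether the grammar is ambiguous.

Witness: f f

Derivation 1: Z0 ⇒ f Z0 ⇒ f f
Derivation 2: Z0 ⇒ Z0 f ⇒ f f

Two distinct leftmost derivations for the same string.

Ambiguous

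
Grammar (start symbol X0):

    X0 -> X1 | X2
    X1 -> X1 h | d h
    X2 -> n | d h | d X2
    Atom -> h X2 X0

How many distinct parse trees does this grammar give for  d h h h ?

1

Parse trees for d h h h:
  [X0 [X1 [X1 [X1 d h] h] h]]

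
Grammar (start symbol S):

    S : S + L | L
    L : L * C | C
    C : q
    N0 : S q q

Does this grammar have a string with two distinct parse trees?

Unambiguous

(N0 is unreachable from S, so its rules don't affect L(S).) The grammar is stratified — S handles '+' (left-recursive), L handles '*', C atoms. Each operator has a fixed associativity and precedence level, so every string has one parse.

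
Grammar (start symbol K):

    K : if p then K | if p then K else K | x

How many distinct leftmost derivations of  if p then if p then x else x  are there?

2

Parse trees for if p then if p then x else x:
  [K if p then [K if p then [K x] else [K x]]]
  [K if p then [K if p then [K x]] else [K x]]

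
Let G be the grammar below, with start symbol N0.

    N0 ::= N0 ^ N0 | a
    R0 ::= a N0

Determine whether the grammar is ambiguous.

Witness: a ^ a ^ a

Derivation 1: N0 ⇒ N0 ^ N0 ⇒ N0 ^ N0 ^ N0 ⇒ a ^ N0 ^ N0 ⇒ a ^ a ^ N0 ⇒ a ^ a ^ a
Derivation 2: N0 ⇒ N0 ^ N0 ⇒ a ^ N0 ⇒ a ^ N0 ^ N0 ⇒ a ^ a ^ N0 ⇒ a ^ a ^ a

Two distinct leftmost derivations for the same string.

Ambiguous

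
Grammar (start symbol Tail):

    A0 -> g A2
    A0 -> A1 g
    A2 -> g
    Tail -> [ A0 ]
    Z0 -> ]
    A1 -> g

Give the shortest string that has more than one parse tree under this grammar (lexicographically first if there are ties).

[ g g ]

length 4: [ g g ] has 2 parse trees

Two derivations of [ g g ]:
  Tail ⇒ [ A0 ] ⇒ [ g A2 ] ⇒ [ g g ]
  Tail ⇒ [ A0 ] ⇒ [ A1 g ] ⇒ [ g g ]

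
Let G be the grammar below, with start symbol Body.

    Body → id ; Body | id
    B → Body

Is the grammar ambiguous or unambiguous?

(B is unreachable from Body, so its rules don't affect L(Body).) The reachable grammar is A → atom sep A | atom. Each atom is followed by either the separator (recurse) or end-of-string (stop) — no choice point.

Unambiguous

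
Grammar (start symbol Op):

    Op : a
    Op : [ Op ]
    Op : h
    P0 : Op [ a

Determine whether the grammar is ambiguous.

(P0 is unreachable from Op, so its rules don't affect L(Op).) L(Op) is { openⁿ atom closeⁿ : n ≥ 0 }. The bracket depth fixes n, and the derivation is forced at every step.

Unambiguous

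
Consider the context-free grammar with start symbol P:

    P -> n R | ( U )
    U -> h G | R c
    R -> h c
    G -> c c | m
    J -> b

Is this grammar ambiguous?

Ambiguous

Witness: ( h c c )

Derivation 1: P ⇒ ( U ) ⇒ ( h G ) ⇒ ( h c c )
Derivation 2: P ⇒ ( U ) ⇒ ( R c ) ⇒ ( h c c )

Two distinct leftmost derivations for the same string.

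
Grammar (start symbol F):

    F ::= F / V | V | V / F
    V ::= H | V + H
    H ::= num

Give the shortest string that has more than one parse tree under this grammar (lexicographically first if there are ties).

length 1: no string has ≥2 trees
length 3: num / num has 2 parse trees

Two derivations of num / num:
  F ⇒ F / V ⇒ V / V ⇒ H / V ⇒ num / V ⇒ num / H ⇒ num / num
  F ⇒ V / F ⇒ H / F ⇒ num / F ⇒ num / V ⇒ num / H ⇒ num / num

num / num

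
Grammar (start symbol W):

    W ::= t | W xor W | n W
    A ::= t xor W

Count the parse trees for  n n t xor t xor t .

Parse trees for n n t xor t xor t (showing first 6 of 9):
  [W [W n [W n [W t]]] xor [W [W t] xor [W t]]]
  [W [W [W n [W n [W t]]] xor [W t]] xor [W t]]
  [W [W n [W [W n [W t]] xor [W t]]] xor [W t]]
  [W [W n [W n [W [W t] xor [W t]]]] xor [W t]]
  [W n [W [W n [W t]] xor [W [W t] xor [W t]]]]
  [W n [W [W [W n [W t]] xor [W t]] xor [W t]]]

9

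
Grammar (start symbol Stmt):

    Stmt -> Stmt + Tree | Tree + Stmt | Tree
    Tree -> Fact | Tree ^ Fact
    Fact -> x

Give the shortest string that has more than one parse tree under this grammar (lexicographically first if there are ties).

x + x

length 1: no string has ≥2 trees
length 3: x + x has 2 parse trees

Two derivations of x + x:
  Stmt ⇒ Stmt + Tree ⇒ Tree + Tree ⇒ Fact + Tree ⇒ x + Tree ⇒ x + Fact ⇒ x + x
  Stmt ⇒ Tree + Stmt ⇒ Fact + Stmt ⇒ x + Stmt ⇒ x + Tree ⇒ x + Fact ⇒ x + x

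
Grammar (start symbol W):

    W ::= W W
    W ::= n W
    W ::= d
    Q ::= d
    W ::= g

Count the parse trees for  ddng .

Parse trees for ddng:
  [W [W d] [W [W d] [W n [W g]]]]
  [W [W [W d] [W d]] [W n [W g]]]

2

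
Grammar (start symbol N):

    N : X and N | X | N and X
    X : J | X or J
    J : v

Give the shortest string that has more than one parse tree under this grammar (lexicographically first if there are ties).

v and v

length 1: no string has ≥2 trees
length 3: v and v has 2 parse trees

Two derivations of v and v:
  N ⇒ X and N ⇒ J and N ⇒ v and N ⇒ v and X ⇒ v and J ⇒ v and v
  N ⇒ N and X ⇒ X and X ⇒ J and X ⇒ v and X ⇒ v and J ⇒ v and v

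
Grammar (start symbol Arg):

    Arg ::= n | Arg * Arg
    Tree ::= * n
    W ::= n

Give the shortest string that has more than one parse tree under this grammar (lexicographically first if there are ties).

length 1: no string has ≥2 trees
length 3: no string has ≥2 trees
length 5: n * n * n has 2 parse trees

Two derivations of n * n * n:
  Arg ⇒ Arg * Arg ⇒ n * Arg ⇒ n * Arg * Arg ⇒ n * n * Arg ⇒ n * n * n
  Arg ⇒ Arg * Arg ⇒ Arg * Arg * Arg ⇒ n * Arg * Arg ⇒ n * n * Arg ⇒ n * n * n

n * n * n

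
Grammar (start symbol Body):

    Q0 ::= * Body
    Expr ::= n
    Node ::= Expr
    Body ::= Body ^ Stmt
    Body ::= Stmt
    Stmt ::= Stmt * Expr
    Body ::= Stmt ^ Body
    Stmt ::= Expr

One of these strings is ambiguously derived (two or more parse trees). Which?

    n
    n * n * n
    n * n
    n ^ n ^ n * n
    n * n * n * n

n ^ n ^ n * n

n: 1 tree
n * n * n: 1 tree
n * n: 1 tree
n ^ n ^ n * n: 4 trees
n * n * n * n: 1 tree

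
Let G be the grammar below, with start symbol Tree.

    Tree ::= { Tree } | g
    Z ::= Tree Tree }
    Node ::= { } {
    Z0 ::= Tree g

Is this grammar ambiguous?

Only Tree is reachable from Tree; ignoring the rest: L(Tree) is { openⁿ atom closeⁿ : n ≥ 0 }. The bracket depth fixes n, and the derivation is forced at every step.

Unambiguous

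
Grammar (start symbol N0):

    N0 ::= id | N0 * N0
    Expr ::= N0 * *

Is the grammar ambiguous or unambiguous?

Witness: id * id * id

Derivation 1: N0 ⇒ N0 * N0 ⇒ id * N0 ⇒ id * N0 * N0 ⇒ id * id * N0 ⇒ id * id * id
Derivation 2: N0 ⇒ N0 * N0 ⇒ N0 * N0 * N0 ⇒ id * N0 * N0 ⇒ id * id * N0 ⇒ id * id * id

Two distinct leftmost derivations for the same string.

Ambiguous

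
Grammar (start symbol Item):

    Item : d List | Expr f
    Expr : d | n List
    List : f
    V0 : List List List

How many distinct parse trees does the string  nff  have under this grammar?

1

Parse trees for nff:
  [Item [Expr n [List f]] f]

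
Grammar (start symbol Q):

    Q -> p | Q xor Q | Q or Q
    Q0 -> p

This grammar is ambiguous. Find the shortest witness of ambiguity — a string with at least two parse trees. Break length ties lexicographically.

length 1: no string has ≥2 trees
length 3: no string has ≥2 trees
length 5: p or p or p has 2 parse trees

Two derivations of p or p or p:
  Q ⇒ Q or Q ⇒ p or Q ⇒ p or Q or Q ⇒ p or p or Q ⇒ p or p or p
  Q ⇒ Q or Q ⇒ Q or Q or Q ⇒ p or Q or Q ⇒ p or p or Q ⇒ p or p or p

p or p or p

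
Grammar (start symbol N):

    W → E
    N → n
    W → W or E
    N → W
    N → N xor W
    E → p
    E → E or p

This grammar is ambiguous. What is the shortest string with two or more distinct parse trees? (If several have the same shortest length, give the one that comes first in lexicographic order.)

p or p

length 1: no string has ≥2 trees
length 3: p or p has 2 parse trees

Two derivations of p or p:
  N ⇒ W ⇒ E ⇒ E or p ⇒ p or p
  N ⇒ W ⇒ W or E ⇒ E or E ⇒ p or E ⇒ p or p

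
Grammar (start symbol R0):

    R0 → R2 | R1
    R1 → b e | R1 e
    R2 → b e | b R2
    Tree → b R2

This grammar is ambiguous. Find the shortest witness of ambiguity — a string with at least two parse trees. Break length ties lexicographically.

length 2: b e has 2 parse trees

Two derivations of b e:
  R0 ⇒ R2 ⇒ b e
  R0 ⇒ R1 ⇒ b e

b e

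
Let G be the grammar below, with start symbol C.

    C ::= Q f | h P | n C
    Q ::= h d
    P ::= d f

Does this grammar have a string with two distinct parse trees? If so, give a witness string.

Witness: h d f

Derivation 1: C ⇒ Q f ⇒ h d f
Derivation 2: C ⇒ h P ⇒ h d f

Two distinct leftmost derivations for the same string.

Ambiguous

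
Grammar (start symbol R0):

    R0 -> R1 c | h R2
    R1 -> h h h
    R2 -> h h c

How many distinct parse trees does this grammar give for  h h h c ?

Parse trees for h h h c:
  [R0 [R1 h h h] c]
  [R0 h [R2 h h c]]

2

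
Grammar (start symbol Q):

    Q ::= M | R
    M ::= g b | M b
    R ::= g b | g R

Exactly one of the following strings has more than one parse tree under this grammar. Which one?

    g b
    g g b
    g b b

g b: 2 trees
g g b: 1 tree
g b b: 1 tree

g b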